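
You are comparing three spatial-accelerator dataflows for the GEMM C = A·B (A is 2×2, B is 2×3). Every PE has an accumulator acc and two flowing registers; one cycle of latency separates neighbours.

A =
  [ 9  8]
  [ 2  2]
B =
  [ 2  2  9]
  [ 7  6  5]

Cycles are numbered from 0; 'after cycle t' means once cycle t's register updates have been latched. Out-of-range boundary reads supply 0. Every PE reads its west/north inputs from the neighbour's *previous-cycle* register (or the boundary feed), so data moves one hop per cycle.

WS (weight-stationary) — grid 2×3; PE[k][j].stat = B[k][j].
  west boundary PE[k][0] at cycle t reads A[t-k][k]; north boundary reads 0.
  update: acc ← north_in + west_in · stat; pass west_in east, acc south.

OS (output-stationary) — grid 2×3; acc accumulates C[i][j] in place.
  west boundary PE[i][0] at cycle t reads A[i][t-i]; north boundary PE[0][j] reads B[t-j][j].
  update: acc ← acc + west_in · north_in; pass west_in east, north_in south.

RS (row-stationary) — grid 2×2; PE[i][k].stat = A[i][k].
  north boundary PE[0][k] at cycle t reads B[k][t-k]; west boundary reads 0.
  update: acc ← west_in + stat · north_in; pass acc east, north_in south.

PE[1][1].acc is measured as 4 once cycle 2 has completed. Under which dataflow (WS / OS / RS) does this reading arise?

dataflow = OS

— WS: 2×3; PE[1][1] trace:
  0: (1,1).acc=0  regs=<0,0>
  1: (1,1).acc=0  regs=<0,0>
  2: (1,1).acc=66  regs=<8,66>
— OS: 2×3; PE[1][1] trace:
  0: (1,1).acc=0  regs=<0,0>
  1: (1,1).acc=0  regs=<0,0>
  2: (1,1).acc=4  regs=<2,2>
— RS: 2×2; PE[1][1] trace:
  0: (1,1).acc=0  regs=<0,0>
  1: (1,1).acc=0  regs=<0,0>
  2: (1,1).acc=18  regs=<18,7>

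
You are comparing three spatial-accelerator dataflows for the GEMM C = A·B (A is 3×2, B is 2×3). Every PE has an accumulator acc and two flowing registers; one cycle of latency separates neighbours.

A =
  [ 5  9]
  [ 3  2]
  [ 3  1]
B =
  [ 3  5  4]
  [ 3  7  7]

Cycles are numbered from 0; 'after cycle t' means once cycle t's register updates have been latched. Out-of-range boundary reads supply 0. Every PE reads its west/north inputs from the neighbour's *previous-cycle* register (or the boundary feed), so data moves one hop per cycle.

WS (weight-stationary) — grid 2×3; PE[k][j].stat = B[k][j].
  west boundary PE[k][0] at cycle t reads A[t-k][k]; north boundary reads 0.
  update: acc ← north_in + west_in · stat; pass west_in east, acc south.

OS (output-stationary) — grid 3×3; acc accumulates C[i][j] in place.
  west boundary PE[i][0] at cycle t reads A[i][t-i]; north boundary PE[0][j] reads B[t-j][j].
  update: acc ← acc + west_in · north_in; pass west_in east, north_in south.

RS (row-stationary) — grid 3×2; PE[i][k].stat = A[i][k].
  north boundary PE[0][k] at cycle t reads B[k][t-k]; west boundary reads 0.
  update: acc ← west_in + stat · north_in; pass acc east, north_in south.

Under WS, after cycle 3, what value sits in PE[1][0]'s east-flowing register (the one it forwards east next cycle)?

Tracing WS — 2×3 array, target PE[1][0]:
  step 0 · PE0,0: acc=15; fwd→5 fwd↓15
  step 0 · PE1,0: acc=0; fwd→0 fwd↓0
  step 1 · PE0,0: acc=9; fwd→3 fwd↓9
  step 1 · PE1,0: acc=42; fwd→9 fwd↓42
  step 2 · PE0,0: acc=9; fwd→3 fwd↓9
  step 2 · PE1,0: acc=15; fwd→2 fwd↓15
  step 3 · PE0,0: acc=0; fwd→0 fwd↓0
  step 3 · PE1,0: acc=12; fwd→1 fwd↓12

register = 1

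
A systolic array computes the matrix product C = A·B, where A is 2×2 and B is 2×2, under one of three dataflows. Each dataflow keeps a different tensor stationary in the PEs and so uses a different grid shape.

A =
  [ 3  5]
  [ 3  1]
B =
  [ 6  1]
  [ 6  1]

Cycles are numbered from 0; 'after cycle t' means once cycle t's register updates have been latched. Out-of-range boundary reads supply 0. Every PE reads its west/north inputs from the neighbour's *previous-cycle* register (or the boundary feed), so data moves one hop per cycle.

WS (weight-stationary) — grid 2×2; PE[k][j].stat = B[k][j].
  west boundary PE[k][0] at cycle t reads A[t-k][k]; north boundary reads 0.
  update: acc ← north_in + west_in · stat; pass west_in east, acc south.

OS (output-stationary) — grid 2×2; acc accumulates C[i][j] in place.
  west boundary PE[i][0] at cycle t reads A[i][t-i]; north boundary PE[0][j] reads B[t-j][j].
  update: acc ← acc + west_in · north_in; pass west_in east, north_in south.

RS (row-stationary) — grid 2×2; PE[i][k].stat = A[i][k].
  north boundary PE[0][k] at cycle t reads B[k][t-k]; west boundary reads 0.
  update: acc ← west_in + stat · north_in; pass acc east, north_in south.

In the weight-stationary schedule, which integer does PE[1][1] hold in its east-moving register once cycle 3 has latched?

WS on a 2×2 grid — tracing PE[1][1] and its feeders:
  c0 r0c1: 0 / 0 / 0
  c0 r1c0: 0 / 0 / 0
  c0 r1c1: 0 / 0 / 0
  c1 r0c1: 3 / 3 / 3
  c1 r1c0: 48 / 5 / 48
  c1 r1c1: 0 / 0 / 0
  c2 r0c1: 3 / 3 / 3
  c2 r1c0: 24 / 1 / 24
  c2 r1c1: 8 / 5 / 8
  c3 r0c1: 0 / 0 / 0
  c3 r1c0: 0 / 0 / 0
  c3 r1c1: 4 / 1 / 4

register = 1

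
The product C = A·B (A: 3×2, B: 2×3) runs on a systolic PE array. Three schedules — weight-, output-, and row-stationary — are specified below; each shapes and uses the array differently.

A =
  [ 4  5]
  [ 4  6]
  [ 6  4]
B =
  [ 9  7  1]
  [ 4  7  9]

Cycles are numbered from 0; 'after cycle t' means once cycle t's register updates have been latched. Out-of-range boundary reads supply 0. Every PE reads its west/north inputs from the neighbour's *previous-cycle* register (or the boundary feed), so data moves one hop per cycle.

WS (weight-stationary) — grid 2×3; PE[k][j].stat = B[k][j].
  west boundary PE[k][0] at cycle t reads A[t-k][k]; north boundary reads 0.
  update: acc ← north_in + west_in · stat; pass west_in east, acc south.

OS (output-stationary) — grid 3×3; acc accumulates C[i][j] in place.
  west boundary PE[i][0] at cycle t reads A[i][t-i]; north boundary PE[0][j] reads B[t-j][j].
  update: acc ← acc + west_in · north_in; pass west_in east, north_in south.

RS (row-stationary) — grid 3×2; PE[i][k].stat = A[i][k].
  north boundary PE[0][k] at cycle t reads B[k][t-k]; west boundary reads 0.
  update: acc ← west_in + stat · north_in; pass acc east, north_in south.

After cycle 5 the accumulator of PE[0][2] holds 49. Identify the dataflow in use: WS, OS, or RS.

Under WS (2×3), PE[0][2]:
  t=0 PE[0][2]: acc=0 h=0 v=0
  t=1 PE[0][2]: acc=0 h=0 v=0
  t=2 PE[0][2]: acc=4 h=4 v=4
  t=3 PE[0][2]: acc=4 h=4 v=4
  t=4 PE[0][2]: acc=6 h=6 v=6
  t=5 PE[0][2]: acc=0 h=0 v=0
Under OS (3×3), PE[0][2]:
  t=0 PE[0][2]: acc=0 h=0 v=0
  t=1 PE[0][2]: acc=0 h=0 v=0
  t=2 PE[0][2]: acc=4 h=4 v=1
  t=3 PE[0][2]: acc=49 h=5 v=9
  t=4 PE[0][2]: acc=49 h=0 v=0
  t=5 PE[0][2]: acc=49 h=0 v=0
RS: PE[0][2] is outside its 3×2 grid.

dataflow = OS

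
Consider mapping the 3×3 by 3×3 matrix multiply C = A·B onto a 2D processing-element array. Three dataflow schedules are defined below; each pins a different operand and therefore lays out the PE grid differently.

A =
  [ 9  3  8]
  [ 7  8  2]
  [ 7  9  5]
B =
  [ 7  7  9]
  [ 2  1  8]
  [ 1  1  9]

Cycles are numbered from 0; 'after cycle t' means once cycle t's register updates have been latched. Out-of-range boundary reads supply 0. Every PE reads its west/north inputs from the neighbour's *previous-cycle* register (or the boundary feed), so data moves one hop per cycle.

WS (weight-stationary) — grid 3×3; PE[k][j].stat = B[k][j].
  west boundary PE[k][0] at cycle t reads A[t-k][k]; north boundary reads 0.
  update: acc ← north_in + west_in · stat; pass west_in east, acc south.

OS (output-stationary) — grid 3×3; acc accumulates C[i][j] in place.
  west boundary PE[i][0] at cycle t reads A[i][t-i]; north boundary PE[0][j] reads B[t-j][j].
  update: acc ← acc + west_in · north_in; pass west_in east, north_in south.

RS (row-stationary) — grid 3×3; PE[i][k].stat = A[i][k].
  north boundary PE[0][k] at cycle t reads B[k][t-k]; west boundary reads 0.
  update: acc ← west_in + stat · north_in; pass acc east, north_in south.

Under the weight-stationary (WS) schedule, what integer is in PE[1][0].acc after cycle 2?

PE[1][0].acc = 65

Tracing WS — 3×3 array, target PE[1][0]:
  c0 r0c0: 63 / 9 / 63
  c0 r1c0: 0 / 0 / 0
  c1 r0c0: 49 / 7 / 49
  c1 r1c0: 69 / 3 / 69
  c2 r0c0: 49 / 7 / 49
  c2 r1c0: 65 / 8 / 65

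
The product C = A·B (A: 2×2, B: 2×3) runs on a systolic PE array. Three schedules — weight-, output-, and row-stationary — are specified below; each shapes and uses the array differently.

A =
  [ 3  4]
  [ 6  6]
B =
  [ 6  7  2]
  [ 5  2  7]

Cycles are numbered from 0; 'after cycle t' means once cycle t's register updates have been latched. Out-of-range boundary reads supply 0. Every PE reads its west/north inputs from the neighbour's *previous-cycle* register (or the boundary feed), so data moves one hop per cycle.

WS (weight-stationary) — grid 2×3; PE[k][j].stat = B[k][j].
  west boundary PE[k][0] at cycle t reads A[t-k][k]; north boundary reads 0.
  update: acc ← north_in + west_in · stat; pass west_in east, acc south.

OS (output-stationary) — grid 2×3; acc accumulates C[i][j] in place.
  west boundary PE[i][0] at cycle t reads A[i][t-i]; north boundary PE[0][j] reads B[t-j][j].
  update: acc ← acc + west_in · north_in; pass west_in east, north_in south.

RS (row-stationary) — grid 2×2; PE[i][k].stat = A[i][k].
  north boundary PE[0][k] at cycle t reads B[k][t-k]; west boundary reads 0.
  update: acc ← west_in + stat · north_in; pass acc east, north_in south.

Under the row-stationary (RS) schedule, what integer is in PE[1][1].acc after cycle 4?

PE[1][1].acc = 54

RS 2×2: PE[1][1] cycle-by-cycle (with neighbour feeds):
  0: (0,1).acc=0  regs=<0,0>
  0: (1,0).acc=0  regs=<0,0>
  0: (1,1).acc=0  regs=<0,0>
  1: (0,1).acc=38  regs=<38,5>
  1: (1,0).acc=36  regs=<36,6>
  1: (1,1).acc=0  regs=<0,0>
  2: (0,1).acc=29  regs=<29,2>
  2: (1,0).acc=42  regs=<42,7>
  2: (1,1).acc=66  regs=<66,5>
  3: (0,1).acc=34  regs=<34,7>
  3: (1,0).acc=12  regs=<12,2>
  3: (1,1).acc=54  regs=<54,2>
  4: (0,1).acc=0  regs=<0,0>
  4: (1,0).acc=0  regs=<0,0>
  4: (1,1).acc=54  regs=<54,7>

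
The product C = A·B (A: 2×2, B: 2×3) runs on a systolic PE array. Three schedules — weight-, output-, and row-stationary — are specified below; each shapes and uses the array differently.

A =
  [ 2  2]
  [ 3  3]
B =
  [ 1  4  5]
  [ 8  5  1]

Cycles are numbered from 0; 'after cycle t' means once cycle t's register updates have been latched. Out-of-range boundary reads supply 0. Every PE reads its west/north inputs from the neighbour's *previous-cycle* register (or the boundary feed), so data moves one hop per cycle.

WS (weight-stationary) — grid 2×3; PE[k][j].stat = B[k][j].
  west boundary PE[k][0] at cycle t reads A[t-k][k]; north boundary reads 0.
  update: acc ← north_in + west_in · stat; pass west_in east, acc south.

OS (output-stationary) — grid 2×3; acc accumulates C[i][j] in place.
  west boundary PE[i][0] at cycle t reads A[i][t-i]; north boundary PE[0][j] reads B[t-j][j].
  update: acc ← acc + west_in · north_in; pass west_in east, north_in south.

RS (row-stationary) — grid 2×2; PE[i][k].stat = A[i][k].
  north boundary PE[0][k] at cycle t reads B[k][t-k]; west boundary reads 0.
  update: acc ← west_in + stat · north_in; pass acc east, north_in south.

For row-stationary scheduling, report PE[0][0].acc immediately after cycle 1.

PE[0][0].acc = 8

Tracing RS — 2×2 array, target PE[0][0]:
  0: (0,0).acc=2  regs=<2,1>
  1: (0,0).acc=8  regs=<8,4>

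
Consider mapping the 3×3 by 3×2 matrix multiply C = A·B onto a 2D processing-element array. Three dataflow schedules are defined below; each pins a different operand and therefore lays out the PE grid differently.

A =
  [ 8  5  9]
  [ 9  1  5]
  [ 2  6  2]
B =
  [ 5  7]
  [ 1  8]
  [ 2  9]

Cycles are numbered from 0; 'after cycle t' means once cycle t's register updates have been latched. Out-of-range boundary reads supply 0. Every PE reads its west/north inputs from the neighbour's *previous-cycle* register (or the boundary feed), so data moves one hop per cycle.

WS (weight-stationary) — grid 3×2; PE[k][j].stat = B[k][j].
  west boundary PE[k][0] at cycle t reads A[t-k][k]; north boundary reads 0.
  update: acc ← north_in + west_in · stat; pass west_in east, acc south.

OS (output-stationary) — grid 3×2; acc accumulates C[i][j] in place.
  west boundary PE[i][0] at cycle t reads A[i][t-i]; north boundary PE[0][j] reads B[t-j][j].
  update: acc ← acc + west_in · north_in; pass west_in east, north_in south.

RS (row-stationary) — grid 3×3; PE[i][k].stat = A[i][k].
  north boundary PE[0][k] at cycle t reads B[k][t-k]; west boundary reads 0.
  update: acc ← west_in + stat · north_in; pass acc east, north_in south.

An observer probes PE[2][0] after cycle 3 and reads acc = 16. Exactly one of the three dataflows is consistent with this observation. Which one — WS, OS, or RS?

— WS: 3×2; PE[2][0] trace:
  step 0 · PE2,0: acc=0; fwd→0 fwd↓0
  step 1 · PE2,0: acc=0; fwd→0 fwd↓0
  step 2 · PE2,0: acc=63; fwd→9 fwd↓63
  step 3 · PE2,0: acc=56; fwd→5 fwd↓56
— OS: 3×2; PE[2][0] trace:
  step 0 · PE2,0: acc=0; fwd→0 fwd↓0
  step 1 · PE2,0: acc=0; fwd→0 fwd↓0
  step 2 · PE2,0: acc=10; fwd→2 fwd↓5
  step 3 · PE2,0: acc=16; fwd→6 fwd↓1
— RS: 3×3; PE[2][0] trace:
  step 0 · PE2,0: acc=0; fwd→0 fwd↓0
  step 1 · PE2,0: acc=0; fwd→0 fwd↓0
  step 2 · PE2,0: acc=10; fwd→10 fwd↓5
  step 3 · PE2,0: acc=14; fwd→14 fwd↓7

dataflow = OS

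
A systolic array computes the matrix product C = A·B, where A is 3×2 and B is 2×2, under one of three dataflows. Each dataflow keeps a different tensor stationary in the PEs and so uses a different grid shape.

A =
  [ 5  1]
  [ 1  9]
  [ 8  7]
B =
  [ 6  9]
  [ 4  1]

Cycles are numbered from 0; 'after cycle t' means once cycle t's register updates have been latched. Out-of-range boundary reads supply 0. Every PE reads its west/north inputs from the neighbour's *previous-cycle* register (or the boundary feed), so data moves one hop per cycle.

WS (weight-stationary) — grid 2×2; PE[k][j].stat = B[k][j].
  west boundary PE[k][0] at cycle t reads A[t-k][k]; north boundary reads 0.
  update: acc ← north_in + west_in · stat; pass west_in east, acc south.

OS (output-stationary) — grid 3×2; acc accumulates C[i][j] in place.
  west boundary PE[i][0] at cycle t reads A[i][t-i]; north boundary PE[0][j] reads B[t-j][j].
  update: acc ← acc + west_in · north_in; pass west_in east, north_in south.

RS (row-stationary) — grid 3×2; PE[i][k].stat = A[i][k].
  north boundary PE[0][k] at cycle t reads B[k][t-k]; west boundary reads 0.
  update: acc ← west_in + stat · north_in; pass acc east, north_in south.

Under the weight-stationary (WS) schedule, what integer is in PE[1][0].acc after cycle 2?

WS on a 2×2 grid — tracing PE[1][0] and its feeders:
  @0  [0,0]  acc 30  |  →5  ↓30
  @0  [1,0]  acc 0  |  →0  ↓0
  @1  [0,0]  acc 6  |  →1  ↓6
  @1  [1,0]  acc 34  |  →1  ↓34
  @2  [0,0]  acc 48  |  →8  ↓48
  @2  [1,0]  acc 42  |  →9  ↓42

PE[1][0].acc = 42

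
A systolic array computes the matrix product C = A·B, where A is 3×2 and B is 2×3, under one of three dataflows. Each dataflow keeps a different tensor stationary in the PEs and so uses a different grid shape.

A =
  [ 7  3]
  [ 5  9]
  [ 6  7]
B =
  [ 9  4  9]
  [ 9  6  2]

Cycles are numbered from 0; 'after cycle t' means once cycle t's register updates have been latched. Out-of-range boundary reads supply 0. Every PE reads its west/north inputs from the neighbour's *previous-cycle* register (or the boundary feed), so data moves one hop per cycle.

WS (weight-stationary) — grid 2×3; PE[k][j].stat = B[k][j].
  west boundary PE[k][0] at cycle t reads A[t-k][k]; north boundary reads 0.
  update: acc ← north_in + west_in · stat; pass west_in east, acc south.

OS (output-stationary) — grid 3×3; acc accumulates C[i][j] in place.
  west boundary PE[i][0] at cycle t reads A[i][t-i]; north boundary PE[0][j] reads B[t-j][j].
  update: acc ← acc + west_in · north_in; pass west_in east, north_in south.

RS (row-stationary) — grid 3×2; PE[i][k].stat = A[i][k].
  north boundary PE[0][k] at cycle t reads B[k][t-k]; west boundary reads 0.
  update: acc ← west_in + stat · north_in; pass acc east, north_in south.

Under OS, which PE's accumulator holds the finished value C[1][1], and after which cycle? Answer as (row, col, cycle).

OS: C[1][1] accumulates in PE[1][1]:
  step 0 · PE1,1: acc=0; fwd→0 fwd↓0
  step 1 · PE1,1: acc=0; fwd→0 fwd↓0
  step 2 · PE1,1: acc=20; fwd→5 fwd↓4
  step 3 · PE1,1: acc=74; fwd→9 fwd↓6

(row, col, cycle) = (1, 1, 3)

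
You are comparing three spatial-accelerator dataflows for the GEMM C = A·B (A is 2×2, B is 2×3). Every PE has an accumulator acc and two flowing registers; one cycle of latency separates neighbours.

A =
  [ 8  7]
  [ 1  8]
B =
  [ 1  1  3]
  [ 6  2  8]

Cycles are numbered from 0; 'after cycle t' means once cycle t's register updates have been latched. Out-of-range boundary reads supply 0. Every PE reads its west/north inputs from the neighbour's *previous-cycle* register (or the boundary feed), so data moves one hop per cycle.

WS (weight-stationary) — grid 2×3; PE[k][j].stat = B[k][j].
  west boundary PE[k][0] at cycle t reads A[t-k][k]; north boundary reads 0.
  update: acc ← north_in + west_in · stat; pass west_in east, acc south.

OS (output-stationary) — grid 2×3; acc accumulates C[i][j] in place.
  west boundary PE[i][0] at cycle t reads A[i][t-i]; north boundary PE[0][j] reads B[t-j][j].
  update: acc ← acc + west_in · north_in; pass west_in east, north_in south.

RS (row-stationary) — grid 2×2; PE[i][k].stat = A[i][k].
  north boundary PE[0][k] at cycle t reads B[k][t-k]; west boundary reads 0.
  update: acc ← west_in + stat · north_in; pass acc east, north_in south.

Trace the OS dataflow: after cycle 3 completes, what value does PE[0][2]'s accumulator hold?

Tracing OS — 2×3 array, target PE[0][2]:
  @0  [0,1]  acc 0  |  →0  ↓0
  @0  [0,2]  acc 0  |  →0  ↓0
  @1  [0,1]  acc 8  |  →8  ↓1
  @1  [0,2]  acc 0  |  →0  ↓0
  @2  [0,1]  acc 22  |  →7  ↓2
  @2  [0,2]  acc 24  |  →8  ↓3
  @3  [0,1]  acc 22  |  →0  ↓0
  @3  [0,2]  acc 80  |  →7  ↓8

PE[0][2].acc = 80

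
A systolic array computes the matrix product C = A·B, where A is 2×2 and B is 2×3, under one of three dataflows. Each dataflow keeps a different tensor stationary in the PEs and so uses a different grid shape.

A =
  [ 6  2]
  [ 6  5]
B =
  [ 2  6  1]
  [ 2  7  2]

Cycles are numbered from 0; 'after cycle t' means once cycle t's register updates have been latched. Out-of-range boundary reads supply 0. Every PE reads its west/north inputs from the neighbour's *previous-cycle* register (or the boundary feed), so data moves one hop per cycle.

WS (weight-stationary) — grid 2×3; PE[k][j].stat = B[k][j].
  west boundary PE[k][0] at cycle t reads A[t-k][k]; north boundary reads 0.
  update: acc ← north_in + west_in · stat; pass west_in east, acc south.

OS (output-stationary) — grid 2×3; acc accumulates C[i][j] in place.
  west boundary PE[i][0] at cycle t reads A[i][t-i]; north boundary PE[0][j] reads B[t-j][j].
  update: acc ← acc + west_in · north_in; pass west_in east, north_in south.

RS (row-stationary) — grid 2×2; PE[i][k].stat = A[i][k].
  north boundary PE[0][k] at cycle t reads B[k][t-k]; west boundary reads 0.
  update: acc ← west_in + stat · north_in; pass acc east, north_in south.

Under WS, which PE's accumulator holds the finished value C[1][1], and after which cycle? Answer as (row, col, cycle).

Under WS, C[1][1] lands at PE[1][1]:
  [0] (1,1) acc=0 (h:0 v:0)
  [1] (1,1) acc=0 (h:0 v:0)
  [2] (1,1) acc=50 (h:2 v:50)
  [3] (1,1) acc=71 (h:5 v:71)

(row, col, cycle) = (1, 1, 3)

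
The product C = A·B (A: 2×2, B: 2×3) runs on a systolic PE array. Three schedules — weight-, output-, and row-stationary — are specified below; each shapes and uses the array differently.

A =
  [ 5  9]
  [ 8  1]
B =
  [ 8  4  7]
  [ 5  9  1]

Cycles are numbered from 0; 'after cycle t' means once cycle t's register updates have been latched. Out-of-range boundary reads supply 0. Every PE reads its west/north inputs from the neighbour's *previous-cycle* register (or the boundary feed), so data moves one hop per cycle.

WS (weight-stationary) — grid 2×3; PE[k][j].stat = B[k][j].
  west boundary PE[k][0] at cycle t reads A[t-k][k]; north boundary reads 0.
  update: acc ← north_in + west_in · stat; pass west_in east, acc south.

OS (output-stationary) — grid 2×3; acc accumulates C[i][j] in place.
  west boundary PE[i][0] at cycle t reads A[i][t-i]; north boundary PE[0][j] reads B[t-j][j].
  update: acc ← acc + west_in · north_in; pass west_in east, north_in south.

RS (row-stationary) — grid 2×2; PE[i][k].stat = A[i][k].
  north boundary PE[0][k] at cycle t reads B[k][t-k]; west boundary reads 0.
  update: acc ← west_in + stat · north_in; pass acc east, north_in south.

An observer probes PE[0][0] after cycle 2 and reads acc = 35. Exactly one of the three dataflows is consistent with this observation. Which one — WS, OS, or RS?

dataflow = RS

Under WS (2×3), PE[0][0]:
  c0 r0c0: 40 / 5 / 40
  c1 r0c0: 64 / 8 / 64
  c2 r0c0: 0 / 0 / 0
Under OS (2×3), PE[0][0]:
  c0 r0c0: 40 / 5 / 8
  c1 r0c0: 85 / 9 / 5
  c2 r0c0: 85 / 0 / 0
Under RS (2×2), PE[0][0]:
  c0 r0c0: 40 / 40 / 8
  c1 r0c0: 20 / 20 / 4
  c2 r0c0: 35 / 35 / 7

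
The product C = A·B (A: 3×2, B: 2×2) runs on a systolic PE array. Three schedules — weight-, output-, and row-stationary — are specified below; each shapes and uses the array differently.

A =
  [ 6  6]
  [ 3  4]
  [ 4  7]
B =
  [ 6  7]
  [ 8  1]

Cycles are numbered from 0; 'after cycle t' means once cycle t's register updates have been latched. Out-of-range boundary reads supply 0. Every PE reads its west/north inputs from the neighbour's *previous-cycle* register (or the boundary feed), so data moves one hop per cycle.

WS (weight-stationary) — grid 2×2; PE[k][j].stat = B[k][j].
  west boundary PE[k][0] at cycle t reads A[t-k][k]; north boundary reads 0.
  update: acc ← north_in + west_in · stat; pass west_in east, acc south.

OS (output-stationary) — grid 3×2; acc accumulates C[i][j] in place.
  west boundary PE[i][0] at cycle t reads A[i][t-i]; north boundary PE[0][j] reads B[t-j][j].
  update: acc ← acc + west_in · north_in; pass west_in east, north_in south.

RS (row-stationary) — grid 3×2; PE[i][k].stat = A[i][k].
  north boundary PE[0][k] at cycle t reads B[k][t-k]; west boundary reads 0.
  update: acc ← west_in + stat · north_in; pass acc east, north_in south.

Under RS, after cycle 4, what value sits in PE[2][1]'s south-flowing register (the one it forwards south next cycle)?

register = 1

RS on a 3×2 grid — tracing PE[2][1] and its feeders:
  step 0 · PE1,1: acc=0; fwd→0 fwd↓0
  step 0 · PE2,0: acc=0; fwd→0 fwd↓0
  step 0 · PE2,1: acc=0; fwd→0 fwd↓0
  step 1 · PE1,1: acc=0; fwd→0 fwd↓0
  step 1 · PE2,0: acc=0; fwd→0 fwd↓0
  step 1 · PE2,1: acc=0; fwd→0 fwd↓0
  step 2 · PE1,1: acc=50; fwd→50 fwd↓8
  step 2 · PE2,0: acc=24; fwd→24 fwd↓6
  step 2 · PE2,1: acc=0; fwd→0 fwd↓0
  step 3 · PE1,1: acc=25; fwd→25 fwd↓1
  step 3 · PE2,0: acc=28; fwd→28 fwd↓7
  step 3 · PE2,1: acc=80; fwd→80 fwd↓8
  step 4 · PE1,1: acc=0; fwd→0 fwd↓0
  step 4 · PE2,0: acc=0; fwd→0 fwd↓0
  step 4 · PE2,1: acc=35; fwd→35 fwd↓1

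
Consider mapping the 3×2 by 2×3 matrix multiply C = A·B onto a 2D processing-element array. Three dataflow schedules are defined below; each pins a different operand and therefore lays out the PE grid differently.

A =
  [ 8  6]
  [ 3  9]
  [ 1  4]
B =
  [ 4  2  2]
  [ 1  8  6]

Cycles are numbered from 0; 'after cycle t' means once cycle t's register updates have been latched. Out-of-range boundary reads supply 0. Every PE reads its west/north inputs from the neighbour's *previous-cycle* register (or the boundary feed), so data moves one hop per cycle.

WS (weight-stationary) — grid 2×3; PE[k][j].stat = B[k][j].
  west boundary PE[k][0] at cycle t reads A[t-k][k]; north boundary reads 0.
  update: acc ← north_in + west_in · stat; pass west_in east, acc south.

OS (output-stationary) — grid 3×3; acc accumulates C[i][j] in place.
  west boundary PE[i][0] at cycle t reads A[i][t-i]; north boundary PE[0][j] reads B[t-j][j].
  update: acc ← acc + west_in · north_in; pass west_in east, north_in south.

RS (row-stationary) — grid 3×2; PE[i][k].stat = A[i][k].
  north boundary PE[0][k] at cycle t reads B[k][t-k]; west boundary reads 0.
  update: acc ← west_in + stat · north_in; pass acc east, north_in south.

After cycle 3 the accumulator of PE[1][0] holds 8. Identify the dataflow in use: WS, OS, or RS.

dataflow = WS

WS [2×3] PE[1][0] across cycles:
  0: (1,0).acc=0  regs=<0,0>
  1: (1,0).acc=38  regs=<6,38>
  2: (1,0).acc=21  regs=<9,21>
  3: (1,0).acc=8  regs=<4,8>
OS [3×3] PE[1][0] across cycles:
  0: (1,0).acc=0  regs=<0,0>
  1: (1,0).acc=12  regs=<3,4>
  2: (1,0).acc=21  regs=<9,1>
  3: (1,0).acc=21  regs=<0,0>
RS [3×2] PE[1][0] across cycles:
  0: (1,0).acc=0  regs=<0,0>
  1: (1,0).acc=12  regs=<12,4>
  2: (1,0).acc=6  regs=<6,2>
  3: (1,0).acc=6  regs=<6,2>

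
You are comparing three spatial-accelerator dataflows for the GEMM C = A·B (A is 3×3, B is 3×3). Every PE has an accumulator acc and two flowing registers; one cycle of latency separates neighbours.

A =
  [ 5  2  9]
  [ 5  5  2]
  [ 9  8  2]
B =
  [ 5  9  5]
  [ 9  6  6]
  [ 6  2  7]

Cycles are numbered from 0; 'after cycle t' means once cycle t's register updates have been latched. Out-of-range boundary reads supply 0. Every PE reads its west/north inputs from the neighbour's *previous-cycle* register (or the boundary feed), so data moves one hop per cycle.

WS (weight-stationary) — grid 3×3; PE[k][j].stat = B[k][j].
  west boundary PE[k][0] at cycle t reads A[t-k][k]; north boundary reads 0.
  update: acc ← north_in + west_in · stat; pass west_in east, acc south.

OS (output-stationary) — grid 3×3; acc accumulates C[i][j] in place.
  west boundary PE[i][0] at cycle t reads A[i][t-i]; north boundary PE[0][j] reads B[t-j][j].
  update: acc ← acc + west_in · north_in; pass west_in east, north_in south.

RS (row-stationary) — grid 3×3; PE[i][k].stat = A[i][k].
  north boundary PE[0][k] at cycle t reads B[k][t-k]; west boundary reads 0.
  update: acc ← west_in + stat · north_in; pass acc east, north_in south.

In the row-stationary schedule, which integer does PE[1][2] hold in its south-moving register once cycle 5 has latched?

register = 7

RS (3×3). Following PE[1][2] plus its west/north inputs:
  cycle 0: PE[0][2] → acc 0, east 0, south 0
  cycle 0: PE[1][1] → acc 0, east 0, south 0
  cycle 0: PE[1][2] → acc 0, east 0, south 0
  cycle 1: PE[0][2] → acc 0, east 0, south 0
  cycle 1: PE[1][1] → acc 0, east 0, south 0
  cycle 1: PE[1][2] → acc 0, east 0, south 0
  cycle 2: PE[0][2] → acc 97, east 97, south 6
  cycle 2: PE[1][1] → acc 70, east 70, south 9
  cycle 2: PE[1][2] → acc 0, east 0, south 0
  cycle 3: PE[0][2] → acc 75, east 75, south 2
  cycle 3: PE[1][1] → acc 75, east 75, south 6
  cycle 3: PE[1][2] → acc 82, east 82, south 6
  cycle 4: PE[0][2] → acc 100, east 100, south 7
  cycle 4: PE[1][1] → acc 55, east 55, south 6
  cycle 4: PE[1][2] → acc 79, east 79, south 2
  cycle 5: PE[0][2] → acc 0, east 0, south 0
  cycle 5: PE[1][1] → acc 0, east 0, south 0
  cycle 5: PE[1][2] → acc 69, east 69, south 7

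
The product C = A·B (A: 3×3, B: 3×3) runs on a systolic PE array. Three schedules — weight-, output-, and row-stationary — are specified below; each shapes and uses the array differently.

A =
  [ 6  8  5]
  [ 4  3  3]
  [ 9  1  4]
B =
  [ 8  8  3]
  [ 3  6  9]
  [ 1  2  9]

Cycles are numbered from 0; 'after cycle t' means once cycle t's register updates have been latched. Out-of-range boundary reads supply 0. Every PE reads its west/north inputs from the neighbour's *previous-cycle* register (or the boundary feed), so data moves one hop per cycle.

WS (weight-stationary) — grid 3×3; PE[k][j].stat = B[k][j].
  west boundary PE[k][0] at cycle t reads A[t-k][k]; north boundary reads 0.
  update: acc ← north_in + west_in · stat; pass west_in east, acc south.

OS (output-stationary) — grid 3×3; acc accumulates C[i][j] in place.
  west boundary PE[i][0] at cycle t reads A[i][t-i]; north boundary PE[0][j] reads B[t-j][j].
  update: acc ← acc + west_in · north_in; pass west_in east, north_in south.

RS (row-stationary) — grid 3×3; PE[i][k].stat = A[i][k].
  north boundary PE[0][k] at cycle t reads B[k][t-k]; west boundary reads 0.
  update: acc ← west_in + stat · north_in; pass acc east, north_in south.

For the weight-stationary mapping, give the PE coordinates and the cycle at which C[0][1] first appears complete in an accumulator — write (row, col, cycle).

(row, col, cycle) = (2, 1, 3)

Under WS, C[0][1] lands at PE[2][1]:
  [0] (2,1) acc=0 (h:0 v:0)
  [1] (2,1) acc=0 (h:0 v:0)
  [2] (2,1) acc=0 (h:0 v:0)
  [3] (2,1) acc=106 (h:5 v:106)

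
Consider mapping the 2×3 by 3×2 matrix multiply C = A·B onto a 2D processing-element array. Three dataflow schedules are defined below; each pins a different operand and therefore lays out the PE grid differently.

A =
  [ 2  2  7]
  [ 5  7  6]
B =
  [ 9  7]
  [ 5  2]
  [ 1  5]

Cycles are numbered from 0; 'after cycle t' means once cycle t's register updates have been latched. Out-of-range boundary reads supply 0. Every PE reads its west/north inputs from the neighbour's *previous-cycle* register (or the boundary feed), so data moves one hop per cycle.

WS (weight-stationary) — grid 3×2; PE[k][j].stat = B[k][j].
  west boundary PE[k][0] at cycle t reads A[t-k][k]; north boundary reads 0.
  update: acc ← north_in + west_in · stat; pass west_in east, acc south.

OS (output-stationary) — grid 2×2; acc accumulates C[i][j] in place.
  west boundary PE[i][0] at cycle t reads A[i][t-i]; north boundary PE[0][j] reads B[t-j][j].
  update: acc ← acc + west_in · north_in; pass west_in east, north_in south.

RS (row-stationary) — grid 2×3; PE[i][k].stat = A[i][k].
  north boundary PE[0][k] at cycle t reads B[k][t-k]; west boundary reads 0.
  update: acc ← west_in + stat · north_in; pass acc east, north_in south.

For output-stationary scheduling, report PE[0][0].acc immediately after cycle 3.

OS on a 2×2 grid — tracing PE[0][0] and its feeders:
  step 0 · PE0,0: acc=18; fwd→2 fwd↓9
  step 1 · PE0,0: acc=28; fwd→2 fwd↓5
  step 2 · PE0,0: acc=35; fwd→7 fwd↓1
  step 3 · PE0,0: acc=35; fwd→0 fwd↓0

PE[0][0].acc = 35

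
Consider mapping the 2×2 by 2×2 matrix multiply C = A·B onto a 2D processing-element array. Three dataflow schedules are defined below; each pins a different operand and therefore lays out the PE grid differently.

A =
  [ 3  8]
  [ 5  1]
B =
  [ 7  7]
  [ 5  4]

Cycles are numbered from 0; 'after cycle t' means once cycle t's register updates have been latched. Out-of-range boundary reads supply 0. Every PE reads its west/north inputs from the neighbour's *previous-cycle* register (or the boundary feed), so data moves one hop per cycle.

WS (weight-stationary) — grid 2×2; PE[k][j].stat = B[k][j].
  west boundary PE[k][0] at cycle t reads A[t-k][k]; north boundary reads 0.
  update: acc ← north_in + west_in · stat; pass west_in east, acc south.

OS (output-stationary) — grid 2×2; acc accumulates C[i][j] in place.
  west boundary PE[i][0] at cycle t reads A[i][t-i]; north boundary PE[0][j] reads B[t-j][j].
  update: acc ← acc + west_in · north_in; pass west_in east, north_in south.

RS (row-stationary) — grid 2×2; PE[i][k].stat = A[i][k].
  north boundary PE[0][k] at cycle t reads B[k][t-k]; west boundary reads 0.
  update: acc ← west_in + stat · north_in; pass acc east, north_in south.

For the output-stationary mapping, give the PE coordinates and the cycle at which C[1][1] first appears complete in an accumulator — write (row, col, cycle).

OS: C[1][1] accumulates in PE[1][1]:
  c0 r1c1: 0 / 0 / 0
  c1 r1c1: 0 / 0 / 0
  c2 r1c1: 35 / 5 / 7
  c3 r1c1: 39 / 1 / 4

(row, col, cycle) = (1, 1, 3)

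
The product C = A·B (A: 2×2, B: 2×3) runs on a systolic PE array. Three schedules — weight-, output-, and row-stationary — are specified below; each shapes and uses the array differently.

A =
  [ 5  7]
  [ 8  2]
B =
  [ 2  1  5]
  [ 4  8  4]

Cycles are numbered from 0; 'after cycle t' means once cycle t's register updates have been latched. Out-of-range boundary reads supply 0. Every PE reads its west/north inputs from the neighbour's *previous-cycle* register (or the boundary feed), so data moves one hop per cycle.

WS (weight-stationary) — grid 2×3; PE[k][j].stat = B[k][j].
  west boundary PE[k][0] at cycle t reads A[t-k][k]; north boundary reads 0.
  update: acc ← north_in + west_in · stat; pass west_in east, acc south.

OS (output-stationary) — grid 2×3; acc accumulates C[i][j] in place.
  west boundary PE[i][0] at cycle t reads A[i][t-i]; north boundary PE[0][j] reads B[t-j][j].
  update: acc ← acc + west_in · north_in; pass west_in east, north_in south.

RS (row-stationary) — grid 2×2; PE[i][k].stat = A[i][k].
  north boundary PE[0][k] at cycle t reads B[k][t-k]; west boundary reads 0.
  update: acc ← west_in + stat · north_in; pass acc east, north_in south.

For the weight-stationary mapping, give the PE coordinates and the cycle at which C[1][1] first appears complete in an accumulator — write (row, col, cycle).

WS: C[1][1] accumulates in PE[1][1]:
  0: (1,1).acc=0  regs=<0,0>
  1: (1,1).acc=0  regs=<0,0>
  2: (1,1).acc=61  regs=<7,61>
  3: (1,1).acc=24  regs=<2,24>

(row, col, cycle) = (1, 1, 3)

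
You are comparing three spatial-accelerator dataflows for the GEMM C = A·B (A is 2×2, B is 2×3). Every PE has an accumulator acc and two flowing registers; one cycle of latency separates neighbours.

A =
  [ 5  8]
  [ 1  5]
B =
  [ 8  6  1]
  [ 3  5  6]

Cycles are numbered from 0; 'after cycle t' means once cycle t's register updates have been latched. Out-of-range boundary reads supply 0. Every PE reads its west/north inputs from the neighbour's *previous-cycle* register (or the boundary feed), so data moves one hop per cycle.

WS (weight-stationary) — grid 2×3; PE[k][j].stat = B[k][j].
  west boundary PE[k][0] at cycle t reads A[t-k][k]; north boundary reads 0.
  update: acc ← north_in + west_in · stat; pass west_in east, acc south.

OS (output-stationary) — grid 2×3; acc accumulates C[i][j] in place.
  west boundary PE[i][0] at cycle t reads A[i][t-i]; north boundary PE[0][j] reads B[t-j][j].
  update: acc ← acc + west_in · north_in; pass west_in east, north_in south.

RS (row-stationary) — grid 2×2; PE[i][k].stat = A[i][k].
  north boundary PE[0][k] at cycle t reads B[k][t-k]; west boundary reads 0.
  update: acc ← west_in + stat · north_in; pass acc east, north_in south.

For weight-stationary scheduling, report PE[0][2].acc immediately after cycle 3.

WS on a 2×3 grid — tracing PE[0][2] and its feeders:
  step 0 · PE0,1: acc=0; fwd→0 fwd↓0
  step 0 · PE0,2: acc=0; fwd→0 fwd↓0
  step 1 · PE0,1: acc=30; fwd→5 fwd↓30
  step 1 · PE0,2: acc=0; fwd→0 fwd↓0
  step 2 · PE0,1: acc=6; fwd→1 fwd↓6
  step 2 · PE0,2: acc=5; fwd→5 fwd↓5
  step 3 · PE0,1: acc=0; fwd→0 fwd↓0
  step 3 · PE0,2: acc=1; fwd→1 fwd↓1

PE[0][2].acc = 1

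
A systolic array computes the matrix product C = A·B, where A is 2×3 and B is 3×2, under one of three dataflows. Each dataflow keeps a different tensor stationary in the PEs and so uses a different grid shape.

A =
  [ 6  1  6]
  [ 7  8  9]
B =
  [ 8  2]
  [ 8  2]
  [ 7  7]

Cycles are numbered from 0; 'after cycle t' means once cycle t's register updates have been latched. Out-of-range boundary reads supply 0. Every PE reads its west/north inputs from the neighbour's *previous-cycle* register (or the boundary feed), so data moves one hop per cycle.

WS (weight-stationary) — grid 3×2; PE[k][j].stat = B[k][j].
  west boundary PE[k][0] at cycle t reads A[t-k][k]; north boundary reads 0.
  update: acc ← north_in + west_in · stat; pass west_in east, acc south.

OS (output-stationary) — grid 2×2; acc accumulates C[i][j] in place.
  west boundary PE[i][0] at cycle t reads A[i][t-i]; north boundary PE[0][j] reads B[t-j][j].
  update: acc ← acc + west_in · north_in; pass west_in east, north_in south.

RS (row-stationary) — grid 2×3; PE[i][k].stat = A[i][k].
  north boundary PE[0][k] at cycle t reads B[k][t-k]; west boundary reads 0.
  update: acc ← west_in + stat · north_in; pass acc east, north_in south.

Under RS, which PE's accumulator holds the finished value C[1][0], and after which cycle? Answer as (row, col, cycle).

(row, col, cycle) = (1, 2, 3)

RS — PE[1][2] is where C[1][0] collects:
  [0] (1,2) acc=0 (h:0 v:0)
  [1] (1,2) acc=0 (h:0 v:0)
  [2] (1,2) acc=0 (h:0 v:0)
  [3] (1,2) acc=183 (h:183 v:7)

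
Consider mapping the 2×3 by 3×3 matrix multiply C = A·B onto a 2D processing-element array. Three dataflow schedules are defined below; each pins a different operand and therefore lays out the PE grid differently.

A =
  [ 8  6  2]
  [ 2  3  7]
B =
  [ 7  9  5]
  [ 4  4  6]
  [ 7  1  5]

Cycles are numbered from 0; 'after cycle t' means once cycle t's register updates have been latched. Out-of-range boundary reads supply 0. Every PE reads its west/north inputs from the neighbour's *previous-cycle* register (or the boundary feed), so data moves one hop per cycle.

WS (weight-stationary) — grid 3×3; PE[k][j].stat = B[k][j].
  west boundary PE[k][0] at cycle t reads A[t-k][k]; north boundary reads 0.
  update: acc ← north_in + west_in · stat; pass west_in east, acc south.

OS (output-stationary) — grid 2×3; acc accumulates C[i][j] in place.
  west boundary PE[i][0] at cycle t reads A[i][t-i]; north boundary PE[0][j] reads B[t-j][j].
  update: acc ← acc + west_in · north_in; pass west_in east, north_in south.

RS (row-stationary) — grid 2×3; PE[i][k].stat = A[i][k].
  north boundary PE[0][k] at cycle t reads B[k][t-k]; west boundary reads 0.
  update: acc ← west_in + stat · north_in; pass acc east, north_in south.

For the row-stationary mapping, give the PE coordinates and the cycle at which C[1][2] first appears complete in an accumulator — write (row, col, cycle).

RS: C[1][2] accumulates in PE[1][2]:
  [0] (1,2) acc=0 (h:0 v:0)
  [1] (1,2) acc=0 (h:0 v:0)
  [2] (1,2) acc=0 (h:0 v:0)
  [3] (1,2) acc=75 (h:75 v:7)
  [4] (1,2) acc=37 (h:37 v:1)
  [5] (1,2) acc=63 (h:63 v:5)

(row, col, cycle) = (1, 2, 5)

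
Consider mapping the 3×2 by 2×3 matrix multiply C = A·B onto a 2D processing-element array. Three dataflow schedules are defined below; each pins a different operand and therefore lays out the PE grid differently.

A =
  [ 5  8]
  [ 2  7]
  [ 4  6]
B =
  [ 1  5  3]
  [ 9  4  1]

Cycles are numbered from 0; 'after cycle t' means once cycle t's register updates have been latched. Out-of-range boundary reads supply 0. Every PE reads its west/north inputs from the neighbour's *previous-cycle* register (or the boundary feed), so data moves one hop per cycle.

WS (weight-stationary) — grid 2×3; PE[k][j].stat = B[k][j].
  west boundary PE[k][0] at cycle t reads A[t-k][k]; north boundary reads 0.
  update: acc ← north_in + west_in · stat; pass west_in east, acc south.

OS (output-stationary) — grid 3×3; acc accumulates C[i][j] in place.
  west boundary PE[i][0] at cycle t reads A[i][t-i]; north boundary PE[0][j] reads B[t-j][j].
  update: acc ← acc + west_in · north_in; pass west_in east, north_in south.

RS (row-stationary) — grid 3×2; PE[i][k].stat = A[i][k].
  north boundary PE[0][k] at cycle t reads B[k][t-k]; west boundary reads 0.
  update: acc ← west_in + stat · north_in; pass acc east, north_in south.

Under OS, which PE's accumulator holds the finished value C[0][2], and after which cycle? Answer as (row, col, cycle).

(row, col, cycle) = (0, 2, 3)

Under OS, C[0][2] lands at PE[0][2]:
  cycle 0: PE[0][2] → acc 0, east 0, south 0
  cycle 1: PE[0][2] → acc 0, east 0, south 0
  cycle 2: PE[0][2] → acc 15, east 5, south 3
  cycle 3: PE[0][2] → acc 23, east 8, south 1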